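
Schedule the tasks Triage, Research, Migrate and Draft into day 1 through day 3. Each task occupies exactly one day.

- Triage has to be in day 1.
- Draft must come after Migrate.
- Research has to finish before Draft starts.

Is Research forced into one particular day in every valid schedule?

No

Research can be day 1 (e.g. Research -> day 1, Draft -> day 2, Migrate -> day 1, Triage -> day 1) or day 2 (e.g. Draft -> day 3, Triage -> day 1, Research -> day 2, Migrate -> day 1).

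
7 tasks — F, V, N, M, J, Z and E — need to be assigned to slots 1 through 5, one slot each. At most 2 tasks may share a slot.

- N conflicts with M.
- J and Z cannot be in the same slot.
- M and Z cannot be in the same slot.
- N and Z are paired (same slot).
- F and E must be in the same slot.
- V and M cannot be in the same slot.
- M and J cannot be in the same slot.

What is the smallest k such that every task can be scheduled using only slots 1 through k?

With at most 2 per slot and 7 tasks, at least 4 slots are needed.
4 works (last occupied slot: 4): for example N in 3; M in 4; F in 1; E in 1; Z in 3; V in 2; J in 2.

4 slots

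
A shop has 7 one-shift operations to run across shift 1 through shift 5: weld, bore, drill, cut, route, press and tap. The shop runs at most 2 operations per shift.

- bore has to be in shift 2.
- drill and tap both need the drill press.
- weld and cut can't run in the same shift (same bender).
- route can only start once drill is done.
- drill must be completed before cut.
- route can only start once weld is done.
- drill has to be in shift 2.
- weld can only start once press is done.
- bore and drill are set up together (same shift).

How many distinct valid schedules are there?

27

Splitting on weld: it can be shift 3 (14), shift 4 (13). Listing each branch's schedules as (bore, drill, cut, route, press, tap) by shift number:
weld=shift 3: (2,2,4,4,1,1) (2,2,4,4,1,3) (2,2,4,4,1,5) (2,2,4,5,1,1) (2,2,4,5,1,3) (2,2,4,5,1,4) (2,2,4,5,1,5) (2,2,5,4,1,1) (2,2,5,4,1,3) (2,2,5,4,1,4) (2,2,5,4,1,5) (2,2,5,5,1,1) (2,2,5,5,1,3) (2,2,5,5,1,4) — 14.
weld=shift 4: (2,2,3,5,1,1) (2,2,3,5,1,3) (2,2,3,5,1,4) (2,2,3,5,1,5) (2,2,3,5,3,1) (2,2,3,5,3,4) (2,2,3,5,3,5) (2,2,5,5,1,1) (2,2,5,5,1,3) (2,2,5,5,1,4) (2,2,5,5,3,1) (2,2,5,5,3,3) (2,2,5,5,3,4) — 13.
Summing: 14 + 13 = 27.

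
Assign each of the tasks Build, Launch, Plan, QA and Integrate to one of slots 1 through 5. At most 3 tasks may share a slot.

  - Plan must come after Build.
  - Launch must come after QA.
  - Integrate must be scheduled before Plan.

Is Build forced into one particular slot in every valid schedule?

No

Build can be 1 (e.g. QA=1; Plan=2; Launch=2; Build=1; Integrate=1) or 2 (e.g. Build=2, Integrate=1, QA=1, Plan=3, Launch=2).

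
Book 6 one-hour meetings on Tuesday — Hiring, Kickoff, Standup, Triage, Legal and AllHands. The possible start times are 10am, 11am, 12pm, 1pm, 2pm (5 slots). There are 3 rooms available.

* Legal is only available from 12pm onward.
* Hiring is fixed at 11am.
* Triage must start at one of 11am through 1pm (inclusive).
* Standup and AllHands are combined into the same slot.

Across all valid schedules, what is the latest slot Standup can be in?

Standup at 2pm is achievable: Triage=11am, Standup=2pm, AllHands=2pm, Legal=12pm, Hiring=11am, Kickoff=10am.

2pm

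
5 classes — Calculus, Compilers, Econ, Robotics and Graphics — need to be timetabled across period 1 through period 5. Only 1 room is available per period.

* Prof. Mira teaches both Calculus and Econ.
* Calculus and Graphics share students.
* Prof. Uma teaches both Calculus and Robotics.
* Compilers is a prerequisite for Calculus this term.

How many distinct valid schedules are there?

Splitting on Calculus: it can be period 2 (6), period 3 (12), period 4 (18), period 5 (24). Listing each branch's schedules as (Compilers, Econ, Robotics, Graphics) by period number:
Calculus=period 2: (1,3,4,5) (1,3,5,4) (1,4,3,5) (1,4,5,3) (1,5,3,4) (1,5,4,3) — 6.
Calculus=period 3: (1,2,4,5) (1,2,5,4) (1,4,2,5) (1,4,5,2) (1,5,2,4) (1,5,4,2) (2,1,4,5) (2,1,5,4) (2,4,1,5) (2,4,5,1) (2,5,1,4) (2,5,4,1) — 12.
Calculus=period 4: (1,2,3,5) (1,2,5,3) (1,3,2,5) (1,3,5,2) (1,5,2,3) (1,5,3,2) (2,1,3,5) (2,1,5,3) (2,3,1,5) (2,3,5,1) (2,5,1,3) (2,5,3,1) (3,1,2,5) (3,1,5,2) (3,2,1,5) (3,2,5,1) (3,5,1,2) (3,5,2,1) — 18.
Calculus=period 5: (1,2,3,4) (1,2,4,3) (1,3,2,4) (1,3,4,2) (1,4,2,3) (1,4,3,2) (2,1,3,4) (2,1,4,3) (2,3,1,4) (2,3,4,1) (2,4,1,3) (2,4,3,1) (3,1,2,4) (3,1,4,2) (3,2,1,4) (3,2,4,1) (3,4,1,2) (3,4,2,1) (4,1,2,3) (4,1,3,2) (4,2,1,3) (4,2,3,1) (4,3,1,2) (4,3,2,1) — 24.
Summing: 6 + 12 + 18 + 24 = 60.

60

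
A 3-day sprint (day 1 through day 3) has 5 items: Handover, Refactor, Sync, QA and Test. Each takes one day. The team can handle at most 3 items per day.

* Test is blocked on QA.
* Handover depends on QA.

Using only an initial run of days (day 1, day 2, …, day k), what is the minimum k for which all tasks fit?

2 days

The precedence chain requires at least 2 distinct days.
With at most 3 per day and 5 tasks, at least 2 days are needed.
2 works (last occupied day: day 2): for example Test -> day 2; Sync -> day 1; Handover -> day 2; Refactor -> day 1; QA -> day 1.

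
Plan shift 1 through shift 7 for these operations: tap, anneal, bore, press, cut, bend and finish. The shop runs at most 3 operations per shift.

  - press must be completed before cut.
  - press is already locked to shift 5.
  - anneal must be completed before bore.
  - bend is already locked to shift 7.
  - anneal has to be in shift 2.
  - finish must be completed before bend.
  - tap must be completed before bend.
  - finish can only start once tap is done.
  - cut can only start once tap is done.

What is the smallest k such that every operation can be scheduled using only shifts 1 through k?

7

The precedence chain requires at least 3 distinct shifts.
With at most 3 per shift and 7 operations, at least 3 shifts are needed.
bend can't be placed before shift 7, so the schedule must run through at least shift 7.
7 works (last occupied shift: shift 7): for example cut=shift 6, press=shift 5, bore=shift 3, finish=shift 2, anneal=shift 2, bend=shift 7, tap=shift 1.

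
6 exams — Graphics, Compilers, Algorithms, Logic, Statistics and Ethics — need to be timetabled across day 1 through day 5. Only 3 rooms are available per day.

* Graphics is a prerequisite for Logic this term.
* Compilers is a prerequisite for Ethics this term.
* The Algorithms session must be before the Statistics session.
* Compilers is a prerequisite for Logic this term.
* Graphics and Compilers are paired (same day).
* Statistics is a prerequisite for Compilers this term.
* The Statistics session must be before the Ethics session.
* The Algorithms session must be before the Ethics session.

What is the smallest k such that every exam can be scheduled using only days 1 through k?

The precedence chain requires at least 4 distinct days.
With at most 3 per day and 6 exams, at least 2 days are needed.
4 works (last occupied day: day 4): for example Statistics=day 2, Compilers=day 3, Algorithms=day 1, Graphics=day 3, Ethics=day 4, Logic=day 4.

4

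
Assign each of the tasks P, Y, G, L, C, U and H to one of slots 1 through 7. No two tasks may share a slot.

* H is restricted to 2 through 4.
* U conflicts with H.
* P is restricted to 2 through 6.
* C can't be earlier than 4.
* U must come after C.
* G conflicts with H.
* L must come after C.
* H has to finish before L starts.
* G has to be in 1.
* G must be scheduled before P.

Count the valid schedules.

Splitting on P: it can be 2 (10), 3 (10), 4 (4), 5 (4), 6 (4). Listing each branch's schedules as (Y, G, L, C, U, H):
P=2: (3,1,6,5,7,4) (3,1,7,5,6,4) (4,1,6,5,7,3) (4,1,7,5,6,3) (5,1,6,4,7,3) (5,1,7,4,6,3) (6,1,5,4,7,3) (6,1,7,4,5,3) (7,1,5,4,6,3) (7,1,6,4,5,3) — 10.
P=3: (2,1,6,5,7,4) (2,1,7,5,6,4) (4,1,6,5,7,2) (4,1,7,5,6,2) (5,1,6,4,7,2) (5,1,7,4,6,2) (6,1,5,4,7,2) (6,1,7,4,5,2) (7,1,5,4,6,2) (7,1,6,4,5,2) — 10.
P=4: (2,1,6,5,7,3) (2,1,7,5,6,3) (3,1,6,5,7,2) (3,1,7,5,6,2) — 4.
P=5: (2,1,6,4,7,3) (2,1,7,4,6,3) (3,1,6,4,7,2) (3,1,7,4,6,2) — 4.
P=6: (2,1,5,4,7,3) (2,1,7,4,5,3) (3,1,5,4,7,2) (3,1,7,4,5,2) — 4.
Summing: 10 + 10 + 4 + 4 + 4 = 32.

32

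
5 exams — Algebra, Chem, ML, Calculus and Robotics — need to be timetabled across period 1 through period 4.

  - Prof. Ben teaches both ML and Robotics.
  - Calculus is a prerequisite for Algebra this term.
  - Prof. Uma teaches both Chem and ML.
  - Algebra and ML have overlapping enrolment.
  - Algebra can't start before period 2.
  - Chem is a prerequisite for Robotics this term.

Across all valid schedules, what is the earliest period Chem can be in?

period 1

Downstream work caps Chem at period 3.
Chem at period 1 is achievable: Algebra=period 2, ML=period 3, Robotics=period 2, Calculus=period 1, Chem=period 1.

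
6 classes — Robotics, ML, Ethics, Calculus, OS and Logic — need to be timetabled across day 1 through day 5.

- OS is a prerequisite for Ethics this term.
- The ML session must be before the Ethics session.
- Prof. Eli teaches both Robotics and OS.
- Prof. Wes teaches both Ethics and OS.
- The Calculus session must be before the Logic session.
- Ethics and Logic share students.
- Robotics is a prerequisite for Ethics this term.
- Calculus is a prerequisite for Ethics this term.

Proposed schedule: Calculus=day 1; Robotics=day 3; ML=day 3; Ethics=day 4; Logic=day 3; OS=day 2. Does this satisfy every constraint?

Robotics is a prerequisite for Ethics this term — holds.
Ethics and Logic share students — holds.
OS is a prerequisite for Ethics this term — holds.
The Calculus session must be before the Logic session — holds.
Prof. Eli teaches both Robotics and OS — holds.
Prof. Wes teaches both Ethics and OS — holds.
Calculus is a prerequisite for Ethics this term — holds.
The ML session must be before the Ethics session — holds.

Yes, all constraints hold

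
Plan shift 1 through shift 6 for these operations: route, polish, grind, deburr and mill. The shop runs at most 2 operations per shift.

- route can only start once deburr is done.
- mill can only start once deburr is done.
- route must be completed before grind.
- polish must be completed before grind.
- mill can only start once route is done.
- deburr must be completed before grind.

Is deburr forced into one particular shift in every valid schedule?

deburr can be shift 1 (e.g. route=shift 2, grind=shift 3, mill=shift 3, deburr=shift 1, polish=shift 1) or shift 2 (e.g. route=shift 3; grind=shift 4; deburr=shift 2; polish=shift 1; mill=shift 4).

No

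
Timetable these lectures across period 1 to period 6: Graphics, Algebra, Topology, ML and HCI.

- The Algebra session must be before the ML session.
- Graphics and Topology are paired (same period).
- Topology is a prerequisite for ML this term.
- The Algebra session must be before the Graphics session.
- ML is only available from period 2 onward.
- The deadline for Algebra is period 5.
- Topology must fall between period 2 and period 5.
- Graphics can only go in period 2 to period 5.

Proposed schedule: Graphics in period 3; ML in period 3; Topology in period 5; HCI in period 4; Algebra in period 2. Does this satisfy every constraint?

Invalid. Topology is a prerequisite for ML this term.

The deadline for Algebra is period 5 — holds.
ML is only available from period 2 onward — holds.
Graphics and Topology are paired (same period) — violated.
Topology is a prerequisite for ML this term — violated.
Topology must fall between period 2 and period 5 — holds.
Graphics can only go in period 2 to period 5 — holds.
The Algebra session must be before the Graphics session — holds.
The Algebra session must be before the ML session — holds.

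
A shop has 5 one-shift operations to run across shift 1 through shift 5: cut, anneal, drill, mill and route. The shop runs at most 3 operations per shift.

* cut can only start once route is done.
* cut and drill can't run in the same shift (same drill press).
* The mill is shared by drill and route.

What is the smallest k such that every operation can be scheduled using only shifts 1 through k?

3

The precedence chain requires at least 2 distinct shifts.
With at most 3 per shift and 5 operations, at least 2 shifts are needed.
Could 2 shifts be enough, i.e. nothing placed later than shift 2? No: cut must come after route (at shift 1 or later) → {shift 2}; route must come before cut (at shift 2 or earlier) → {shift 1}; drill can't share with route (shift 1) → {shift 2}; drill can't share with cut (shift 2) → nothing is left.
So 2 shifts is not enough.
3 works (last occupied shift: shift 3): for example anneal=shift 1, mill=shift 1, cut=shift 2, drill=shift 3, route=shift 1.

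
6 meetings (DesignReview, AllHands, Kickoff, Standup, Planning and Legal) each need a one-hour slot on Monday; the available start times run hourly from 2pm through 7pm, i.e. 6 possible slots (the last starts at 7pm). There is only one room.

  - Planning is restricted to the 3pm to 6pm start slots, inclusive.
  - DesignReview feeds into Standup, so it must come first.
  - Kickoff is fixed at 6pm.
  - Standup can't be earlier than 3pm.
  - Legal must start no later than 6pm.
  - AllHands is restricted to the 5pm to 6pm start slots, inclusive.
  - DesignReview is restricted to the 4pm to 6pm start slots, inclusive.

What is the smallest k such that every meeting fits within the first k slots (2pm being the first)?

The precedence chain requires at least 2 distinct slots.
With at most 1 per slot and 6 meetings, at least 6 slots are needed.
Kickoff can't be placed before 6pm — that is slot 5 counting from 2pm — so the schedule must run through at least 5 slots.
6 works (last occupied slot: 7pm): for example Kickoff -> 6pm; AllHands -> 5pm; Legal -> 2pm; Planning -> 3pm; DesignReview -> 4pm; Standup -> 7pm.

6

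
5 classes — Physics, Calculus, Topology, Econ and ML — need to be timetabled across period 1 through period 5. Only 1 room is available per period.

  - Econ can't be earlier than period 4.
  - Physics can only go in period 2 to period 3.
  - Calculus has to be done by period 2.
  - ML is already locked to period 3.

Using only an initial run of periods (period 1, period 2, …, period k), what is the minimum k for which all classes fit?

5

With at most 1 per period and 5 classes, at least 5 periods are needed.
Econ can't be placed before period 4, so the schedule must run through at least period 4.
5 works (last occupied period: period 5): for example Physics=period 2; Topology=period 5; Econ=period 4; ML=period 3; Calculus=period 1.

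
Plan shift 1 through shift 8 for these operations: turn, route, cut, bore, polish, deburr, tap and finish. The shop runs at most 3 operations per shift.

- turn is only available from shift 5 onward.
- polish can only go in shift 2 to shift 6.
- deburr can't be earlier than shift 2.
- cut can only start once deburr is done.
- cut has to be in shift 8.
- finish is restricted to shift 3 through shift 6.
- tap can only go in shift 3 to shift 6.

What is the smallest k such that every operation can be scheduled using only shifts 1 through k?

8

The precedence chain requires at least 2 distinct shifts.
With at most 3 per shift and 8 operations, at least 3 shifts are needed.
cut can't be placed before shift 8, so the schedule must run through at least shift 8.
8 works (last occupied shift: shift 8): for example cut in shift 8; tap in shift 3; deburr in shift 2; turn in shift 5; polish in shift 2; bore in shift 1; finish in shift 3; route in shift 1.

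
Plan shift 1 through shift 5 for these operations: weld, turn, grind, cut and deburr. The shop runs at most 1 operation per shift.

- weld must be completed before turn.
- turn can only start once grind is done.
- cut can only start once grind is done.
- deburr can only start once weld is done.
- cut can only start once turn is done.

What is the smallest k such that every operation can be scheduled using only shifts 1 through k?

The precedence chain requires at least 3 distinct shifts.
With at most 1 per shift and 5 operations, at least 5 shifts are needed.
5 works (last occupied shift: shift 5): for example deburr=shift 5; weld=shift 1; grind=shift 2; turn=shift 3; cut=shift 4.

5 shifts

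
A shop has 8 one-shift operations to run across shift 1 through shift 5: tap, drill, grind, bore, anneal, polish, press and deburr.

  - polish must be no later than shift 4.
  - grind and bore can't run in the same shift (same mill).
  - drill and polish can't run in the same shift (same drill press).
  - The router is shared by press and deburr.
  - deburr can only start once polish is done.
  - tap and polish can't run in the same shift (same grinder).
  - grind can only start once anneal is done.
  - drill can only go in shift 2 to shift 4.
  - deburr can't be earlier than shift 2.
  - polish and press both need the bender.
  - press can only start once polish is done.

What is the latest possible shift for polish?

Polish's own window allows nothing later than shift 4.
polish at shift 3 is achievable: deburr in shift 4; anneal in shift 1; tap in shift 1; bore in shift 1; press in shift 5; drill in shift 2; grind in shift 2; polish in shift 3.
Nothing later works — the conflict constraints rule out every shift after shift 3.

shift 3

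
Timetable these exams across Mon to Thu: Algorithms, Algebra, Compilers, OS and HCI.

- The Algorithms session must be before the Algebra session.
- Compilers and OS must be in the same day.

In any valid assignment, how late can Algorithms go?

Downstream work caps Algorithms at Wed.
Algorithms at Wed is achievable: OS in Mon, Algorithms in Wed, Compilers in Mon, Algebra in Thu, HCI in Mon.

Wed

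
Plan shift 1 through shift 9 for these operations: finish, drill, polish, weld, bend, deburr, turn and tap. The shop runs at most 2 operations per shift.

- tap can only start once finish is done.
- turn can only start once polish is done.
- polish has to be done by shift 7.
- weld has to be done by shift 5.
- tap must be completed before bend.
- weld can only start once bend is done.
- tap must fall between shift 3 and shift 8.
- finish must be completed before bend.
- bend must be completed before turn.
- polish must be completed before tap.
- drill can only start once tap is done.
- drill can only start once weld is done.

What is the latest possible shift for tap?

shift 3

Tap is available from shift 3; tap's own window allows nothing later than shift 8; downstream work caps tap at shift 3.
tap at shift 3 is achievable: deburr=shift 2; drill=shift 6; weld=shift 5; turn=shift 5; bend=shift 4; polish=shift 1; finish=shift 1; tap=shift 3.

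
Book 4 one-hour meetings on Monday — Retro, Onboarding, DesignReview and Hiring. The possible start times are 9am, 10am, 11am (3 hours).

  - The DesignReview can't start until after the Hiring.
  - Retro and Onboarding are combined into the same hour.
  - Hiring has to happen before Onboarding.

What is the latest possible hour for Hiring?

Downstream work caps Hiring at 10am.
Hiring at 10am is achievable: Retro=11am; Onboarding=11am; Hiring=10am; DesignReview=11am.

10am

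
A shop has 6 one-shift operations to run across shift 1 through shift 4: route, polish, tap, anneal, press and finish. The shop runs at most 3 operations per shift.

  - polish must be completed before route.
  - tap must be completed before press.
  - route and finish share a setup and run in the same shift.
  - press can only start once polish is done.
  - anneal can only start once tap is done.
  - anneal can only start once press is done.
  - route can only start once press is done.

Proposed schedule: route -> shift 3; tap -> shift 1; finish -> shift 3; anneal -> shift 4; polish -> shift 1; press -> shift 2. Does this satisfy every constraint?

Valid

The shop runs at most 3 operations per shift — holds.
route and finish share a setup and run in the same shift — holds.
anneal can only start once tap is done — holds.
anneal can only start once press is done — holds.
press can only start once polish is done — holds.
tap must be completed before press — holds.
route can only start once press is done — holds.
polish must be completed before route — holds.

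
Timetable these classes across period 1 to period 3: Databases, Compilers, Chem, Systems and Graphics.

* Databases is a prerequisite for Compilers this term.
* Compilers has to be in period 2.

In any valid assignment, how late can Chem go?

Chem at period 3 is achievable: Chem -> period 3; Systems -> period 1; Databases -> period 1; Graphics -> period 1; Compilers -> period 2.

period 3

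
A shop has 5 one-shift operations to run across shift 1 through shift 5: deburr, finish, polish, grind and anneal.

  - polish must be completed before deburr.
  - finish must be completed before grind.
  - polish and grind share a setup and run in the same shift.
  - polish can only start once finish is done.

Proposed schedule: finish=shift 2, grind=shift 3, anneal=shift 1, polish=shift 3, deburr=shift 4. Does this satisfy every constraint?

polish and grind share a setup and run in the same shift — holds.
polish must be completed before deburr — holds.
finish must be completed before grind — holds.
polish can only start once finish is done — holds.

Yes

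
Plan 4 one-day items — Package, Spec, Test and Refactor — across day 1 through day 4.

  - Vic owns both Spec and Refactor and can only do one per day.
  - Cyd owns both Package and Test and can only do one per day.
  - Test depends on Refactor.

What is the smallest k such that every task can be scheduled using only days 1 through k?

The precedence chain requires at least 2 distinct days.
2 works (last occupied day: day 2): for example Package in day 1; Refactor in day 1; Spec in day 2; Test in day 2.

2 days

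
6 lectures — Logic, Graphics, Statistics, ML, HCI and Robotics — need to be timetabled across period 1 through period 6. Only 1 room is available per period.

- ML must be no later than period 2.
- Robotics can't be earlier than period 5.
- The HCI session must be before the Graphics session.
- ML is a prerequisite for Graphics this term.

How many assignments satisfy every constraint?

Splitting on Graphics: it can be period 3 (8), period 4 (16), period 5 (12), period 6 (12). Listing each branch's schedules as (Logic, Statistics, ML, HCI, Robotics) by period number:
Graphics=period 3: (4,5,1,2,6) (4,5,2,1,6) (4,6,1,2,5) (4,6,2,1,5) (5,4,1,2,6) (5,4,2,1,6) (6,4,1,2,5) (6,4,2,1,5) — 8.
Graphics=period 4: (1,5,2,3,6) (1,6,2,3,5) (2,5,1,3,6) (2,6,1,3,5) (3,5,1,2,6) (3,5,2,1,6) (3,6,1,2,5) (3,6,2,1,5) (5,1,2,3,6) (5,2,1,3,6) (5,3,1,2,6) (5,3,2,1,6) (6,1,2,3,5) (6,2,1,3,5) (6,3,1,2,5) (6,3,2,1,5) — 16.
Graphics=period 5: (1,3,2,4,6) (1,4,2,3,6) (2,3,1,4,6) (2,4,1,3,6) (3,1,2,4,6) (3,2,1,4,6) (3,4,1,2,6) (3,4,2,1,6) (4,1,2,3,6) (4,2,1,3,6) (4,3,1,2,6) (4,3,2,1,6) — 12.
Graphics=period 6: (1,3,2,4,5) (1,4,2,3,5) (2,3,1,4,5) (2,4,1,3,5) (3,1,2,4,5) (3,2,1,4,5) (3,4,1,2,5) (3,4,2,1,5) (4,1,2,3,5) (4,2,1,3,5) (4,3,1,2,5) (4,3,2,1,5) — 12.
Summing: 8 + 16 + 12 + 12 = 48.

48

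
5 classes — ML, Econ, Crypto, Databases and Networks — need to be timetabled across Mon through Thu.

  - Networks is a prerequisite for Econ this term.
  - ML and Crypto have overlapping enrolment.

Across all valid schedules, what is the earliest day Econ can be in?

Precedence pushes Econ to at least Tue.
Econ at Tue is achievable: Databases in Mon; Econ in Tue; ML in Mon; Networks in Mon; Crypto in Tue.

Tue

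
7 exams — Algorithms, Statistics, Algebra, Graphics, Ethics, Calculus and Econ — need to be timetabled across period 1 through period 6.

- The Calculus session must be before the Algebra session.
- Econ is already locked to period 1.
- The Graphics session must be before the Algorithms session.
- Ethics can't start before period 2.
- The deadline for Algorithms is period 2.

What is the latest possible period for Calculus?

period 5

Downstream work caps Calculus at period 5.
Calculus at period 5 is achievable: Algebra=period 6, Graphics=period 1, Ethics=period 2, Statistics=period 1, Algorithms=period 2, Econ=period 1, Calculus=period 5.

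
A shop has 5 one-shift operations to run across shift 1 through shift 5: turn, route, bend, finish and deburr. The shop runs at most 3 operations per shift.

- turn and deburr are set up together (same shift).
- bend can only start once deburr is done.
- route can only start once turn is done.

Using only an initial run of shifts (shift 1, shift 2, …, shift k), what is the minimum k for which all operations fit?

The precedence chain requires at least 2 distinct shifts.
With at most 3 per shift and 5 operations, at least 2 shifts are needed.
2 works (last occupied shift: shift 2): for example turn in shift 1, bend in shift 2, route in shift 2, deburr in shift 1, finish in shift 1.

2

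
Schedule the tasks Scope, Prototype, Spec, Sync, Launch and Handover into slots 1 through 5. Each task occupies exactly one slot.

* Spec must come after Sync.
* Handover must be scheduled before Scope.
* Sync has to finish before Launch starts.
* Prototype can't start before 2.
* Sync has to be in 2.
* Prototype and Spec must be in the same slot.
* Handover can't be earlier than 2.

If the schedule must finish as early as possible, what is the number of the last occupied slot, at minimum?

slot 3

The precedence chain requires at least 2 distinct slots.
Propagating the time windows through the other constraints, Scope can't land before 3, so the schedule must run through at least slot 3.
3 works (last occupied slot: 3): for example Handover -> 2, Spec -> 3, Launch -> 3, Scope -> 3, Sync -> 2, Prototype -> 3.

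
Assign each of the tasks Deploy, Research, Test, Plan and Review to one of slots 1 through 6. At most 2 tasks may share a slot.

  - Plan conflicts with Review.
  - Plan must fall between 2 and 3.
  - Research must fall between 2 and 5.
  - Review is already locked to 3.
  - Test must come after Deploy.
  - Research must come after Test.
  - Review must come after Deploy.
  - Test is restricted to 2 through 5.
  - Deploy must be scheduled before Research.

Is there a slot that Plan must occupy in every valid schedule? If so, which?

Plan's window is 2–3.
Review is fixed at 3, and Plan can't share a slot with Review.
So Plan must be 2.

2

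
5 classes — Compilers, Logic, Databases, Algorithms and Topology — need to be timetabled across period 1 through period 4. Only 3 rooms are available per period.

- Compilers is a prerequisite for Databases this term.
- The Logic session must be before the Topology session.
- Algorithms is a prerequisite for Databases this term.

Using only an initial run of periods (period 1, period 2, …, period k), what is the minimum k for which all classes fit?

2 periods

The precedence chain requires at least 2 distinct periods.
With at most 3 per period and 5 classes, at least 2 periods are needed.
2 works (last occupied period: period 2): for example Databases=period 2; Logic=period 1; Topology=period 2; Compilers=period 1; Algorithms=period 1.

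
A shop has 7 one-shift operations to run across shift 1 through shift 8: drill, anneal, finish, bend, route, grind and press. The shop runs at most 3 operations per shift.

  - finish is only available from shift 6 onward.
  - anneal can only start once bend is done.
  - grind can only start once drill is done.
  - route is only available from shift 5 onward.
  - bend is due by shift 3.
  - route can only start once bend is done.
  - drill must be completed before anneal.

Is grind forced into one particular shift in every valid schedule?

grind can be shift 2 (e.g. grind in shift 2, finish in shift 6, drill in shift 1, press in shift 1, anneal in shift 2, route in shift 5, bend in shift 1) or shift 3 (e.g. finish=shift 6, route=shift 5, grind=shift 3, press=shift 1, drill=shift 1, bend=shift 1, anneal=shift 2).

No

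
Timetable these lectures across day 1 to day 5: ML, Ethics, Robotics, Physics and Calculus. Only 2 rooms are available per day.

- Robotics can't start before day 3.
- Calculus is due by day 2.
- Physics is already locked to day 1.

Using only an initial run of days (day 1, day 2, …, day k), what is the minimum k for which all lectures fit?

3 days

With at most 2 per day and 5 lectures, at least 3 days are needed.
Robotics can't be placed before day 3, so the schedule must run through at least day 3.
3 works (last occupied day: day 3): for example Physics -> day 1, Ethics -> day 2, ML -> day 2, Calculus -> day 1, Robotics -> day 3.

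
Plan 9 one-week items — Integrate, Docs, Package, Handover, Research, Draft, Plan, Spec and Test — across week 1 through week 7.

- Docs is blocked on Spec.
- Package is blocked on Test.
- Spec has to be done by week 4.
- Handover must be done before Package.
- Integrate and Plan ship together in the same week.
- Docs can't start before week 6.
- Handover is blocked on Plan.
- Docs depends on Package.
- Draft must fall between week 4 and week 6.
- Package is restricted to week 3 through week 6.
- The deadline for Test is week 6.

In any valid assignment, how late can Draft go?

Draft is available from week 4; Draft's own window allows nothing later than week 6.
Draft at week 6 is achievable: Spec=week 1; Handover=week 2; Test=week 1; Plan=week 1; Docs=week 6; Draft=week 6; Integrate=week 1; Research=week 1; Package=week 3.

week 6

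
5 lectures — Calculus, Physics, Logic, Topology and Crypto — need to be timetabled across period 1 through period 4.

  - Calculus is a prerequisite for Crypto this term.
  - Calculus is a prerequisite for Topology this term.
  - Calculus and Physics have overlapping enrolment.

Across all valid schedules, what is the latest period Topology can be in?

Precedence pushes Topology to at least period 2.
Topology at period 4 is achievable: Logic in period 1; Crypto in period 2; Calculus in period 1; Topology in period 4; Physics in period 2.

period 4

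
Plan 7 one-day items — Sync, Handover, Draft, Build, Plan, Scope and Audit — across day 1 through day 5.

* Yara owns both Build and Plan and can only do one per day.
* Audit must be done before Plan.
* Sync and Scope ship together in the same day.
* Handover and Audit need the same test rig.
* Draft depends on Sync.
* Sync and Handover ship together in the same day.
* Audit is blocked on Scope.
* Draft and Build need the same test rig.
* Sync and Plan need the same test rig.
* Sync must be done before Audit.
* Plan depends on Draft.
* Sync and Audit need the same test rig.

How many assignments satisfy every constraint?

Splitting on Sync: it can be day 1 (42), day 2 (15), day 3 (3). Listing each branch's schedules as (Handover, Draft, Build, Plan, Scope, Audit) by day number:
Sync=day 1: (1,2,1,3,1,2) (1,2,1,4,1,2) (1,2,1,4,1,3) (1,2,1,5,1,2) (1,2,1,5,1,3) (1,2,1,5,1,4) (1,2,3,4,1,2) (1,2,3,4,1,3) (1,2,3,5,1,2) (1,2,3,5,1,3) (1,2,3,5,1,4) (1,2,4,3,1,2) (1,2,4,5,1,2) (1,2,4,5,1,3) (1,2,4,5,1,4) (1,2,5,3,1,2) (1,2,5,4,1,2) (1,2,5,4,1,3) (1,3,1,4,1,2) (1,3,1,4,1,3) (1,3,1,5,1,2) (1,3,1,5,1,3) (1,3,1,5,1,4) (1,3,2,4,1,2) (1,3,2,4,1,3) (1,3,2,5,1,2) (1,3,2,5,1,3) (1,3,2,5,1,4) (1,3,4,5,1,2) (1,3,4,5,1,3) (1,3,4,5,1,4) (1,3,5,4,1,2) (1,3,5,4,1,3) (1,4,1,5,1,2) (1,4,1,5,1,3) (1,4,1,5,1,4) (1,4,2,5,1,2) (1,4,2,5,1,3) (1,4,2,5,1,4) (1,4,3,5,1,2) (1,4,3,5,1,3) (1,4,3,5,1,4) — 42.
Sync=day 2: (2,3,1,4,2,3) (2,3,1,5,2,3) (2,3,1,5,2,4) (2,3,2,4,2,3) (2,3,2,5,2,3) (2,3,2,5,2,4) (2,3,4,5,2,3) (2,3,4,5,2,4) (2,3,5,4,2,3) (2,4,1,5,2,3) (2,4,1,5,2,4) (2,4,2,5,2,3) (2,4,2,5,2,4) (2,4,3,5,2,3) (2,4,3,5,2,4) — 15.
Sync=day 3: (3,4,1,5,3,4) (3,4,2,5,3,4) (3,4,3,5,3,4) — 3.
Summing: 42 + 15 + 3 = 60.

60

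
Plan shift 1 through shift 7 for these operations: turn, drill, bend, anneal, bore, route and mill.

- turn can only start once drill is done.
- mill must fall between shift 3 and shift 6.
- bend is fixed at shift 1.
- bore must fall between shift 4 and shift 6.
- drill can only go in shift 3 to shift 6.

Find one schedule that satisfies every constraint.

bore in shift 4, anneal in shift 1, turn in shift 4, drill in shift 3, mill in shift 3, bend in shift 1, route in shift 1

Checking: drill(shift 3) before turn(shift 4); drill=shift 3 in [shift 3,shift 6]; bore=shift 4 in [shift 4,shift 6]; bend=shift 1 in [shift 1,shift 1]; mill=shift 3 in [shift 3,shift 6].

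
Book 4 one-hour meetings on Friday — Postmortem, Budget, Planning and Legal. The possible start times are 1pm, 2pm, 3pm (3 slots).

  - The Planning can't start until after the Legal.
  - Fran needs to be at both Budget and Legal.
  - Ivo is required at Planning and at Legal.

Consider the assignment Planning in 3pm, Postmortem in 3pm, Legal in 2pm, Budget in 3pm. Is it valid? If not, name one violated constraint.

Ivo is required at Planning and at Legal — holds.
Fran needs to be at both Budget and Legal — holds.
The Planning can't start until after the Legal — holds.

Yes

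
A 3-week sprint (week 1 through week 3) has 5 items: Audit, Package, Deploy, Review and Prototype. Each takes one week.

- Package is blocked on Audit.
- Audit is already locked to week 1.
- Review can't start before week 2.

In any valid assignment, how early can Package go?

week 2

Precedence pushes Package to at least week 2.
Package at week 2 is achievable: Audit=week 1; Prototype=week 1; Review=week 2; Package=week 2; Deploy=week 1.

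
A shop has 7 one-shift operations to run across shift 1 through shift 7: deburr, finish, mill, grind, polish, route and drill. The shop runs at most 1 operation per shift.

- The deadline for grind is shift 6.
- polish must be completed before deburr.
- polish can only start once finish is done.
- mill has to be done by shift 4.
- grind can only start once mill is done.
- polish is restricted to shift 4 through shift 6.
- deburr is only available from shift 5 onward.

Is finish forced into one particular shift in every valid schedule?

finish can be shift 1 (e.g. polish=shift 4; grind=shift 3; deburr=shift 5; route=shift 6; drill=shift 7; finish=shift 1; mill=shift 2) or shift 2 (e.g. deburr in shift 5; finish in shift 2; polish in shift 4; mill in shift 1; grind in shift 3; route in shift 6; drill in shift 7).

No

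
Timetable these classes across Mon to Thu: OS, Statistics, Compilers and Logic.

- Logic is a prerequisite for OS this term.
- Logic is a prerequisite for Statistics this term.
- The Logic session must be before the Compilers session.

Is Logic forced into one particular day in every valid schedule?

Logic can be Mon (e.g. OS=Tue; Statistics=Tue; Compilers=Tue; Logic=Mon) or Tue (e.g. Logic -> Tue; Compilers -> Wed; Statistics -> Wed; OS -> Wed).

No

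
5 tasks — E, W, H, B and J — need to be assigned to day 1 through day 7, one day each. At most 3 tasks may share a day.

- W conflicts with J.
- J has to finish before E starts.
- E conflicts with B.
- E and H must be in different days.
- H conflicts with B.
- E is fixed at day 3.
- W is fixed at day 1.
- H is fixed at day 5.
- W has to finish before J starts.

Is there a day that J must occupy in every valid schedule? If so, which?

W is fixed at day 1 and must come before J, so J is at least day 2.
E is fixed at day 3 and must come after J, so J is at most day 2.
So J must be day 2.

day 2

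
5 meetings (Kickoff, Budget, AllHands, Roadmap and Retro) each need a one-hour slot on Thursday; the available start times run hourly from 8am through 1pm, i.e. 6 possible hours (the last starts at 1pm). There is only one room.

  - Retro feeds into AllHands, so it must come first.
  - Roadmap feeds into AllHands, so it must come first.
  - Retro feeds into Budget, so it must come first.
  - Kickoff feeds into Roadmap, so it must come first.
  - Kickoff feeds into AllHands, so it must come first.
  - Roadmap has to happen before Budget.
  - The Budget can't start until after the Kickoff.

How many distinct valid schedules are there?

Splitting on Kickoff: it can be 8am (20), 9am (12), 10am (4). Listing each branch's schedules as (Budget, AllHands, Roadmap, Retro):
Kickoff=8am: (11am,12pm,9am,10am) (11am,12pm,10am,9am) (11am,1pm,9am,10am) (11am,1pm,10am,9am) (12pm,11am,9am,10am) (12pm,11am,10am,9am) (12pm,1pm,9am,10am) (12pm,1pm,9am,11am) (12pm,1pm,10am,9am) (12pm,1pm,10am,11am) (12pm,1pm,11am,9am) (12pm,1pm,11am,10am) (1pm,11am,9am,10am) (1pm,11am,10am,9am) (1pm,12pm,9am,10am) (1pm,12pm,9am,11am) (1pm,12pm,10am,9am) (1pm,12pm,10am,11am) (1pm,12pm,11am,9am) (1pm,12pm,11am,10am) — 20.
Kickoff=9am: (11am,12pm,10am,8am) (11am,1pm,10am,8am) (12pm,11am,10am,8am) (12pm,1pm,10am,8am) (12pm,1pm,10am,11am) (12pm,1pm,11am,8am) (12pm,1pm,11am,10am) (1pm,11am,10am,8am) (1pm,12pm,10am,8am) (1pm,12pm,10am,11am) (1pm,12pm,11am,8am) (1pm,12pm,11am,10am) — 12.
Kickoff=10am: (12pm,1pm,11am,8am) (12pm,1pm,11am,9am) (1pm,12pm,11am,8am) (1pm,12pm,11am,9am) — 4.
Summing: 20 + 12 + 4 = 36.

36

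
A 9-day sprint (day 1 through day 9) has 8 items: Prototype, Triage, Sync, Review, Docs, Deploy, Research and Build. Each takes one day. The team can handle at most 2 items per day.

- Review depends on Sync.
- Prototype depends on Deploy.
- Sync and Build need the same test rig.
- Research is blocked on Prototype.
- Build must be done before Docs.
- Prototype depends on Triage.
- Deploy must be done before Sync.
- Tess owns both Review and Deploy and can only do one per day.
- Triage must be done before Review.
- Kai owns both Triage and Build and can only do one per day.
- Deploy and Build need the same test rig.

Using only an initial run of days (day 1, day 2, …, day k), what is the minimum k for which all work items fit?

4 days

The precedence chain requires at least 3 distinct days.
With at most 2 per day and 8 work items, at least 4 days are needed.
4 works (last occupied day: day 4): for example Research in day 4; Deploy in day 1; Prototype in day 2; Review in day 3; Build in day 3; Triage in day 1; Docs in day 4; Sync in day 2.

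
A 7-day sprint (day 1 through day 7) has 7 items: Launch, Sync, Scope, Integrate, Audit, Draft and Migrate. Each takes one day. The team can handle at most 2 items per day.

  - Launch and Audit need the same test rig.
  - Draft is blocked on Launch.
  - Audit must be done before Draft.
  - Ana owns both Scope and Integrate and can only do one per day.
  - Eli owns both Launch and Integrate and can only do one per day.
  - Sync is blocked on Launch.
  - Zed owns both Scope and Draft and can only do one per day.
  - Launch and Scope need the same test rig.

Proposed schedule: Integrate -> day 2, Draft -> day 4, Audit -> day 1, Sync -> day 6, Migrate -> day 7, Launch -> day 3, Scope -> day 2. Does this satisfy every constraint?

Invalid. Ana owns both Scope and Integrate and can only do one per day.

Sync is blocked on Launch — holds.
Ana owns both Scope and Integrate and can only do one per day — violated.
Eli owns both Launch and Integrate and can only do one per day — holds.
Launch and Audit need the same test rig — holds.
Draft is blocked on Launch — holds.
Zed owns both Scope and Draft and can only do one per day — holds.
Audit must be done before Draft — holds.
Launch and Scope need the same test rig — holds.
The team can handle at most 2 items per day — holds.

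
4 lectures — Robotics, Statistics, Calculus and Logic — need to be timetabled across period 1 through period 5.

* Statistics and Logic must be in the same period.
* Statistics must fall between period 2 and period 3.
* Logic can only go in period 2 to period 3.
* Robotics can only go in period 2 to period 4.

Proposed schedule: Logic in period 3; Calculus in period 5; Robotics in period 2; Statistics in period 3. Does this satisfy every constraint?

Yes

Statistics must fall between period 2 and period 3 — holds.
Robotics can only go in period 2 to period 4 — holds.
Statistics and Logic must be in the same period — holds.
Logic can only go in period 2 to period 3 — holds.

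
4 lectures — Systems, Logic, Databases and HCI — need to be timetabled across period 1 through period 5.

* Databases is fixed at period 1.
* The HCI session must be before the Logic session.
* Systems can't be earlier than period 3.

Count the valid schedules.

Splitting on Systems: it can be period 3 (10), period 4 (10), period 5 (10). Listing each branch's schedules as (Logic, Databases, HCI) by period number:
Systems=period 3: (2,1,1) (3,1,1) (3,1,2) (4,1,1) (4,1,2) (4,1,3) (5,1,1) (5,1,2) (5,1,3) (5,1,4) — 10.
Systems=period 4: (2,1,1) (3,1,1) (3,1,2) (4,1,1) (4,1,2) (4,1,3) (5,1,1) (5,1,2) (5,1,3) (5,1,4) — 10.
Systems=period 5: (2,1,1) (3,1,1) (3,1,2) (4,1,1) (4,1,2) (4,1,3) (5,1,1) (5,1,2) (5,1,3) (5,1,4) — 10.
Summing: 10 + 10 + 10 = 30.

30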